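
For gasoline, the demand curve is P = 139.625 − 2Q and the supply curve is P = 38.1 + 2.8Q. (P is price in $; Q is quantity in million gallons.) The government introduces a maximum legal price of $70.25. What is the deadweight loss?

$224.37 million

Competitive equilibrium: 139.625 − 2Q = 38.1 + 2.8Q → Q* = 21.151, P* = 97.3229.
At the ceiling P = 70.25, quantity supplied = (70.25 − 38.1)/2.8 = 11.4821.
Willingness to pay at Q' = 11.4821: 139.625 − 2·11.4821 = 116.6608.
ΔQ = 21.151 − 11.4821 = 9.6689; wedge = 116.6608 − 70.25 = 46.4108.
Welfare loss = ½ × 9.6689 × 46.4108 = $224.37 million.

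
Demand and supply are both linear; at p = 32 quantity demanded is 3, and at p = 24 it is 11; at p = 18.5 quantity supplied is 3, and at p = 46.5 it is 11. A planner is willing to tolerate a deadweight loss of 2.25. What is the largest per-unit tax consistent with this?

Demand slope = (24 − 32)/(11 − 3) = −1, so p = 35 − q.
Supply slope = (46.5 − 18.5)/(11 − 3) = 3.5, so p = 8 + 3.5q.
Competitive equilibrium: 35 − q = 8 + 3.5q → q* = 6, p* = 29.
A tax t gives Δq = t/4.5 and wedge t, so DWL = t²/9.
t²/9 = 2.25 → t² = 20.25 → t = 4.5.

4.5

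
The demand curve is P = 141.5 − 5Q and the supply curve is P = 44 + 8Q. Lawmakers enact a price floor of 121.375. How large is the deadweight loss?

78.49

Competitive equilibrium: 141.5 − 5Q = 44 + 8Q → Q* = 7.5, P* = 104.
At the floor P = 121.375, quantity demanded = (141.5 − 121.375)/5 = 4.025.
Sellers' marginal cost at Q' = 4.025: 44 + 8·4.025 = 76.2.
ΔQ = 7.5 − 4.025 = 3.475; wedge = 121.375 − 76.2 = 45.175.
DWL = ½ × 3.475 × 45.175 = 78.49.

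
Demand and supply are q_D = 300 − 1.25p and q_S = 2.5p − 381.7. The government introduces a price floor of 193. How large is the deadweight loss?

In inverse form: demand p = 240 − 0.8q, supply p = 152.68 + 0.4q.
Competitive equilibrium: 240 − 0.8q = 152.68 + 0.4q → q* = 72.7667, p* = 181.7867.
At the floor p = 193, quantity demanded = (240 − 193)/0.8 = 58.75.
Sellers' marginal cost at q' = 58.75: 152.68 + 0.4·58.75 = 176.18.
Δq = 72.7667 − 58.75 = 14.0167; wedge = 193 − 176.18 = 16.82.
Welfare loss = ½ × 14.0167 × 16.82 = 117.88.

117.88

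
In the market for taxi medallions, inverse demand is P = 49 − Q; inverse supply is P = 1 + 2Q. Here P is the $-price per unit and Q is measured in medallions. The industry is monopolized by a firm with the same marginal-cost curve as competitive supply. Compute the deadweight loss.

$24

Competitive equilibrium: 49 − Q = 1 + 2Q → Q* = 16, P* = 33.
Marginal revenue: MR = 49 − 2Q. Set MR = MC: 49 − 2Q = 1 + 2Q → Q_m = 12.
Price P_m = 49 − 1·12 = 37; MC(Q_m) = 1 + 2·12 = 25.
Competitive Q* = 16, so ΔQ = 4; wedge = 37 − 25 = 12.
DWL = ½ × 4 × 12 = $24.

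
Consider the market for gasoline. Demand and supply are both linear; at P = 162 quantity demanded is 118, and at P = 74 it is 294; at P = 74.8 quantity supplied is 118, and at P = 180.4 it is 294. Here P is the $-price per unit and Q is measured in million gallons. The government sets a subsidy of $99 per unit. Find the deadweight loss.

$4455 million

Demand slope = (74 − 162)/(294 − 118) = −0.5, so P = 221 − 0.5Q.
Supply slope = (180.4 − 74.8)/(294 − 118) = 0.6, so P = 4 + 0.6Q.
Competitive equilibrium: 221 − 0.5Q = 4 + 0.6Q → Q* = 197.2727, P* = 122.3636.
The subsidy lowers effective supply by 99: P = 0.6Q − 95.
New quantity: 221 − 0.5Q = 0.6Q − 95 → Q' = 287.2727.
Overproduction ΔQ = 287.2727 − 197.2727 = 90; wedge = subsidy = 99.
The triangle = ½ × 90 × 99 = $4455 million.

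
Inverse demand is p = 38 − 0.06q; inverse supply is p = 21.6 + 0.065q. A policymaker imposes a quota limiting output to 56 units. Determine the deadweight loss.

Competitive equilibrium: 38 − 0.06q = 21.6 + 0.065q → q* = 131.2, p* = 30.128.
At q = 56: demand price = 38 − 0.06·56 = 34.64; supply price = 21.6 + 0.065·56 = 25.24.
Δq = 131.2 − 56 = 75.2; wedge = 34.64 − 25.24 = 9.4.
Welfare loss = ½ × 75.2 × 9.4 = 353.44.

353.44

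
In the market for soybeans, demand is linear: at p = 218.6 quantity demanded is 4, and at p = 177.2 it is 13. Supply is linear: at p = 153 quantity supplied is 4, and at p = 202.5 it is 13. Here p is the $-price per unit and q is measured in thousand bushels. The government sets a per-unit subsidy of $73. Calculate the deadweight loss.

$263.81 thousand

Demand slope = (177.2 − 218.6)/(13 − 4) = −4.6, so p = 237 − 4.6q.
Supply slope = (202.5 − 153)/(13 − 4) = 5.5, so p = 131 + 5.5q.
Competitive equilibrium: 237 − 4.6q = 131 + 5.5q → q* = 10.495, p* = 188.7228.
The subsidy lowers effective supply by 73: p = 58 + 5.5q.
New quantity: 237 − 4.6q = 58 + 5.5q → q' = 17.7228.
Overproduction Δq = 17.7228 − 10.495 = 7.2278; wedge = subsidy = 73.
DWL = ½ × 7.2278 × 73 = $263.81 thousand.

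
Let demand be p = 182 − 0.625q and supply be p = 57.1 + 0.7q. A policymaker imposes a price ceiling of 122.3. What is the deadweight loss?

0.83

Competitive equilibrium: 182 − 0.625q = 57.1 + 0.7q → q* = 94.2642, p* = 123.0849.
At the ceiling p = 122.3, quantity supplied = (122.3 − 57.1)/0.7 = 93.1429.
Willingness to pay at q' = 93.1429: 182 − 0.625·93.1429 = 123.7857.
Δq = 94.2642 − 93.1429 = 1.1213; wedge = 123.7857 − 122.3 = 1.4857.
DWL = ½ × 1.1213 × 1.4857 = 0.83.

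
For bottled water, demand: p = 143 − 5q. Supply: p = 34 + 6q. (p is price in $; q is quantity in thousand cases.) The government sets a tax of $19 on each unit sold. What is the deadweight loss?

Competitive equilibrium: 143 − 5q = 34 + 6q → q* = 9.9091, p* = 93.4545.
With the tax, the buyer price exceeds the seller price by 19: (143 − 5q) − (34 + 6q) = 19 → q' = 8.1818.
Δq = 9.9091 − 8.1818 = 1.7273; the wedge equals the tax, 19.
Welfare loss = ½ × 1.7273 × 19 = $16.41 thousand.

$16.41 thousand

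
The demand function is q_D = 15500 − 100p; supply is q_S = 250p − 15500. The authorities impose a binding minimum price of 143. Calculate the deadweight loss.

In inverse form: demand p = 155 − 0.01q, supply p = 62 + 0.004q.
Competitive equilibrium: 155 − 0.01q = 62 + 0.004q → q* = 6642.8571, p* = 88.5714.
At the floor p = 143, quantity demanded = (155 − 143)/0.01 = 1200.
Sellers' marginal cost at q' = 1200: 62 + 0.004·1200 = 66.8.
Δq = 6642.8571 − 1200 = 5442.8571; wedge = 143 − 66.8 = 76.2.
DWL = ½ × 5442.8571 × 76.2 = 207372.86.

207372.86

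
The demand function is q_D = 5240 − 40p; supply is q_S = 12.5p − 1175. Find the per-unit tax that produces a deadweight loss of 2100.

In inverse form: demand p = 131 − 0.025q, supply p = 94 + 0.08q.
Competitive equilibrium: 131 − 0.025q = 94 + 0.08q → q* = 352.381, p* = 122.1905.
A tax t gives Δq = t/0.105 and wedge t, so DWL = t²/0.21.
t²/0.21 = 2100 → t² = 441 → t = 21.

21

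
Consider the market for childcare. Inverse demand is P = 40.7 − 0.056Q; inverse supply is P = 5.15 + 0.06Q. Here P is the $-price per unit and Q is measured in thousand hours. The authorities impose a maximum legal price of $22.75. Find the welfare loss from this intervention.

Competitive equilibrium: 40.7 − 0.056Q = 5.15 + 0.06Q → Q* = 306.4655, P* = 23.5379.
At the ceiling P = 22.75, quantity supplied = (22.75 − 5.15)/0.06 = 293.3333.
Willingness to pay at Q' = 293.3333: 40.7 − 0.056·293.3333 = 24.2733.
ΔQ = 306.4655 − 293.3333 = 13.1322; wedge = 24.2733 − 22.75 = 1.5233.
Welfare loss = ½ × 13.1322 × 1.5233 = $10 thousand.

$10 thousand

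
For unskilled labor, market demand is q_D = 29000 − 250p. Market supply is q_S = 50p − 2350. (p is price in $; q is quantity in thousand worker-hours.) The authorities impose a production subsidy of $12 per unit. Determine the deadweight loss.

$3000 thousand

In inverse form: demand p = 116 − 0.004q, supply p = 47 + 0.02q.
Competitive equilibrium: 116 − 0.004q = 47 + 0.02q → q* = 2875, p* = 104.5.
The subsidy lowers effective supply by 12: p = 35 + 0.02q.
New quantity: 116 − 0.004q = 35 + 0.02q → q' = 3375.
Overproduction Δq = 3375 − 2875 = 500; wedge = subsidy = 12.
Deadweight loss = ½ × 500 × 12 = $3000 thousand.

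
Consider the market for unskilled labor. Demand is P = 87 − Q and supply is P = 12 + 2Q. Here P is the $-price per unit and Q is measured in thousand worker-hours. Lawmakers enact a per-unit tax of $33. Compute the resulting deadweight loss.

$181.50 thousand

Competitive equilibrium: 87 − Q = 12 + 2Q → Q* = 25, P* = 62.
With the tax, the buyer price exceeds the seller price by 33: (87 − Q) − (12 + 2Q) = 33 → Q' = 14.
ΔQ = 25 − 14 = 11; the wedge equals the tax, 33.
Deadweight loss = ½ × 11 × 33 = $181.50 thousand.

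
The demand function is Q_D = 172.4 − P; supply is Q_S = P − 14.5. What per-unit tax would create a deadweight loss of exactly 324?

In inverse form: demand P = 172.4 − Q, supply P = 14.5 + Q.
Competitive equilibrium: 172.4 − Q = 14.5 + Q → Q* = 78.95, P* = 93.45.
A tax t gives ΔQ = t/2 and wedge t, so DWL = t²/4.
t²/4 = 324 → t² = 1296 → t = 36.

36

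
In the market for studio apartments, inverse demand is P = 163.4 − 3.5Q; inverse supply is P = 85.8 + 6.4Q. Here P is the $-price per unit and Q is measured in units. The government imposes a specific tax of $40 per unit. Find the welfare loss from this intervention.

$80.81

Competitive equilibrium: 163.4 − 3.5Q = 85.8 + 6.4Q → Q* = 7.8384, P* = 135.9657.
With the tax, the buyer price exceeds the seller price by 40: (163.4 − 3.5Q) − (85.8 + 6.4Q) = 40 → Q' = 3.798.
ΔQ = 7.8384 − 3.798 = 4.0404; the wedge equals the tax, 40.
DWL = ½ × 4.0404 × 40 = $80.81.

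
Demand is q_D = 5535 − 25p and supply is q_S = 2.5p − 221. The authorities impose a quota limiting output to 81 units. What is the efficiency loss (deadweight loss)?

In inverse form: demand p = 221.4 − 0.04q, supply p = 88.4 + 0.4q.
Competitive equilibrium: 221.4 − 0.04q = 88.4 + 0.4q → q* = 302.2727, p* = 209.3091.
At q = 81: demand price = 221.4 − 0.04·81 = 218.16; supply price = 88.4 + 0.4·81 = 120.8.
Δq = 302.2727 − 81 = 221.2727; wedge = 218.16 − 120.8 = 97.36.
The triangle = ½ × 221.2727 × 97.36 = 10771.56.

10771.56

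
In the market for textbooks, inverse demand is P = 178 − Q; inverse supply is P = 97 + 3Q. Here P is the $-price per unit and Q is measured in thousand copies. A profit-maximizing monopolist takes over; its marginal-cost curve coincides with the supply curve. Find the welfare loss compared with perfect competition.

Competitive equilibrium: 178 − Q = 97 + 3Q → Q* = 20.25, P* = 157.75.
Marginal revenue: MR = 178 − 2Q. Set MR = MC: 178 − 2Q = 97 + 3Q → Q_m = 16.2.
Price P_m = 178 − 1·16.2 = 161.8; MC(Q_m) = 97 + 3·16.2 = 145.6.
Competitive Q* = 20.25, so ΔQ = 4.05; wedge = 161.8 − 145.6 = 16.2.
The triangle = ½ × 4.05 × 16.2 = $32.805 thousand.

$32.805 thousand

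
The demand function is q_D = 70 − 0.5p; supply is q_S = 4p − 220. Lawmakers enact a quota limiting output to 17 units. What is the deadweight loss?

In inverse form: demand p = 140 − 2q, supply p = 55 + 0.25q.
Competitive equilibrium: 140 − 2q = 55 + 0.25q → q* = 37.7778, p* = 64.4444.
At q = 17: demand price = 140 − 2·17 = 106; supply price = 55 + 0.25·17 = 59.25.
Δq = 37.7778 − 17 = 20.7778; wedge = 106 − 59.25 = 46.75.
DWL = ½ × 20.7778 × 46.75 = 485.68.

485.68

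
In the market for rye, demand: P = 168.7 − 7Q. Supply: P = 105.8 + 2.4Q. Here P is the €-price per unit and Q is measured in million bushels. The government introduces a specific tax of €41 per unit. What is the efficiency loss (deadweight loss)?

€89.41 million

Competitive equilibrium: 168.7 − 7Q = 105.8 + 2.4Q → Q* = 6.6915, P* = 121.8596.
With the tax, the buyer price exceeds the seller price by 41: (168.7 − 7Q) − (105.8 + 2.4Q) = 41 → Q' = 2.3298.
ΔQ = 6.6915 − 2.3298 = 4.3617; the wedge equals the tax, 41.
The triangle = ½ × 4.3617 × 41 = €89.41 million.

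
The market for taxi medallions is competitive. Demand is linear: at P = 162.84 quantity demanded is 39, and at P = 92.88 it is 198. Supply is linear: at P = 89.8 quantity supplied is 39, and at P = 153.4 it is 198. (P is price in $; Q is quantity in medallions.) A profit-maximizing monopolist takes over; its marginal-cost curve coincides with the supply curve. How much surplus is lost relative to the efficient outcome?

Demand slope = (92.88 − 162.84)/(198 − 39) = −0.44, so P = 180 − 0.44Q.
Supply slope = (153.4 − 89.8)/(198 − 39) = 0.4, so P = 74.2 + 0.4Q.
Competitive equilibrium: 180 − 0.44Q = 74.2 + 0.4Q → Q* = 125.9524, P* = 124.581.
Marginal revenue: MR = 180 − 0.88Q. Set MR = MC: 180 − 0.88Q = 74.2 + 0.4Q → Q_m = 82.6563.
Price P_m = 180 − 0.44·82.6563 = 143.6312; MC(Q_m) = 74.2 + 0.4·82.6563 = 107.2625.
Competitive Q* = 125.9524, so ΔQ = 43.2961; wedge = 143.6312 − 107.2625 = 36.3687.
Deadweight loss = ½ × 43.2961 × 36.3687 = $787.31.

$787.31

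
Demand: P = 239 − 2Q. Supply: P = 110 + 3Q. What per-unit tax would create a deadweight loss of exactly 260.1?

51

Competitive equilibrium: 239 − 2Q = 110 + 3Q → Q* = 25.8, P* = 187.4.
A tax t gives ΔQ = t/5 and wedge t, so DWL = t²/10.
t²/10 = 260.1 → t² = 2601 → t = 51.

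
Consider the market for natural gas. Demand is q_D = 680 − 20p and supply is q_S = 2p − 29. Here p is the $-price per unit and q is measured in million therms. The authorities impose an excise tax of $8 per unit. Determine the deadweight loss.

$58.18 million

In inverse form: demand p = 34 − 0.05q, supply p = 14.5 + 0.5q.
Competitive equilibrium: 34 − 0.05q = 14.5 + 0.5q → q* = 35.4545, p* = 32.2273.
With the tax, the buyer price exceeds the seller price by 8: (34 − 0.05q) − (14.5 + 0.5q) = 8 → q' = 20.9091.
Δq = 35.4545 − 20.9091 = 14.5454; the wedge equals the tax, 8.
The triangle = ½ × 14.5454 × 8 = $58.18 million.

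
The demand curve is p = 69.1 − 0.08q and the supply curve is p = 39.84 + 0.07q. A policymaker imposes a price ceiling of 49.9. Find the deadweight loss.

Competitive equilibrium: 69.1 − 0.08q = 39.84 + 0.07q → q* = 195.0667, p* = 53.4947.
At the ceiling p = 49.9, quantity supplied = (49.9 − 39.84)/0.07 = 143.7143.
Willingness to pay at q' = 143.7143: 69.1 − 0.08·143.7143 = 57.6029.
Δq = 195.0667 − 143.7143 = 51.3524; wedge = 57.6029 − 49.9 = 7.7029.
Deadweight loss = ½ × 51.3524 × 7.7029 = 197.78.

197.78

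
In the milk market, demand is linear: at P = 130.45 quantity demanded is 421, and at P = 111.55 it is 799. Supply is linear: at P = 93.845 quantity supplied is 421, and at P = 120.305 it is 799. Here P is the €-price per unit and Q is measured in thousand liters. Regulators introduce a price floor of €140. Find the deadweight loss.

Demand slope = (111.55 − 130.45)/(799 − 421) = −0.05, so P = 151.5 − 0.05Q.
Supply slope = (120.305 − 93.845)/(799 − 421) = 0.07, so P = 64.375 + 0.07Q.
Competitive equilibrium: 151.5 − 0.05Q = 64.375 + 0.07Q → Q* = 726.0417, P* = 115.1979.
At the floor P = 140, quantity demanded = (151.5 − 140)/0.05 = 230.
Sellers' marginal cost at Q' = 230: 64.375 + 0.07·230 = 80.475.
ΔQ = 726.0417 − 230 = 496.0417; wedge = 140 − 80.475 = 59.525.
The triangle = ½ × 496.0417 × 59.525 = €14763.44 thousand.

€14763.44 thousand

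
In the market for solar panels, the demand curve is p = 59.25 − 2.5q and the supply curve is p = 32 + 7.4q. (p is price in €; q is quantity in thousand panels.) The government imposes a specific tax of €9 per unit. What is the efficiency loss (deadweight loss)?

€4.09 thousand

Competitive equilibrium: 59.25 − 2.5q = 32 + 7.4q → q* = 2.7525, p* = 52.3687.
With the tax, the buyer price exceeds the seller price by 9: (59.25 − 2.5q) − (32 + 7.4q) = 9 → q' = 1.8434.
Δq = 2.7525 − 1.8434 = 0.9091; the wedge equals the tax, 9.
DWL = ½ × 0.9091 × 9 = €4.09 thousand.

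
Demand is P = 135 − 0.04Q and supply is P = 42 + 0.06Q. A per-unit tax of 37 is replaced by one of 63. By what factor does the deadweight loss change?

2.899

Competitive equilibrium: 135 − 0.04Q = 42 + 0.06Q → Q* = 930, P* = 97.8.
For a per-unit tax t: ΔQ = t/0.1, so DWL = ½·t·(t/0.1) = t²/0.2.
At t = 37: DWL = 6845. At t = 63: DWL = 19845.
Ratio = (63/37)² = 2.899.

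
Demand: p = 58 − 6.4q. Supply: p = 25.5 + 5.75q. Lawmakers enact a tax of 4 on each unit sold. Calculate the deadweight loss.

0.66

Competitive equilibrium: 58 − 6.4q = 25.5 + 5.75q → q* = 2.6749, p* = 40.8807.
With the tax, the buyer price exceeds the seller price by 4: (58 − 6.4q) − (25.5 + 5.75q) = 4 → q' = 2.3457.
Δq = 2.6749 − 2.3457 = 0.3292; the wedge equals the tax, 4.
The triangle = ½ × 0.3292 × 4 = 0.66.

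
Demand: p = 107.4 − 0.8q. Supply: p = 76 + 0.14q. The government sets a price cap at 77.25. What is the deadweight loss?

281.56

Competitive equilibrium: 107.4 − 0.8q = 76 + 0.14q → q* = 33.4043, p* = 80.6766.
At the ceiling p = 77.25, quantity supplied = (77.25 − 76)/0.14 = 8.9286.
Willingness to pay at q' = 8.9286: 107.4 − 0.8·8.9286 = 100.2571.
Δq = 33.4043 − 8.9286 = 24.4757; wedge = 100.2571 − 77.25 = 23.0071.
Deadweight loss = ½ × 24.4757 × 23.0071 = 281.56.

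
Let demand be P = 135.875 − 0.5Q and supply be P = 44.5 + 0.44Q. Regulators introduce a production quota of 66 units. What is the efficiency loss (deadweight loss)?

457.74

Competitive equilibrium: 135.875 − 0.5Q = 44.5 + 0.44Q → Q* = 97.20745, P* = 87.27128.
At Q = 66: demand price = 135.875 − 0.5·66 = 102.875; supply price = 44.5 + 0.44·66 = 73.54.
ΔQ = 97.20745 − 66 = 31.20745; wedge = 102.875 − 73.54 = 29.335.
DWL = ½ × 31.20745 × 29.335 = 457.74.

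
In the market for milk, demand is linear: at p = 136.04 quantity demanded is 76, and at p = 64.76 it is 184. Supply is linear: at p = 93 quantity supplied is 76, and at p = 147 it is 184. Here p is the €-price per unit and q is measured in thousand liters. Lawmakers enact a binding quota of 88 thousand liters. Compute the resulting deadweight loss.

€365.51 thousand

Demand slope = (64.76 − 136.04)/(184 − 76) = −0.66, so p = 186.2 − 0.66q.
Supply slope = (147 − 93)/(184 − 76) = 0.5, so p = 55 + 0.5q.
Competitive equilibrium: 186.2 − 0.66q = 55 + 0.5q → q* = 113.1034, p* = 111.5517.
At q = 88: demand price = 186.2 − 0.66·88 = 128.12; supply price = 55 + 0.5·88 = 99.
Δq = 113.1034 − 88 = 25.1034; wedge = 128.12 − 99 = 29.12.
Welfare loss = ½ × 25.1034 × 29.12 = €365.51 thousand.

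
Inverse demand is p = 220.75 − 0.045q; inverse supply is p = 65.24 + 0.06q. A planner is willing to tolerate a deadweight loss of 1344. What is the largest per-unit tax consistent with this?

Competitive equilibrium: 220.75 − 0.045q = 65.24 + 0.06q → q* = 1481.0476, p* = 154.1029.
A tax t gives Δq = t/0.105 and wedge t, so DWL = t²/0.21.
t²/0.21 = 1344 → t² = 282.24 → t = 16.8.

16.8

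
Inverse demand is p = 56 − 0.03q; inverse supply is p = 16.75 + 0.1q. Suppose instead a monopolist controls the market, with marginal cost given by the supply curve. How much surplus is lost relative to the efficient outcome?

Competitive equilibrium: 56 − 0.03q = 16.75 + 0.1q → q* = 301.9231, p* = 46.9423.
Marginal revenue: MR = 56 − 0.06q. Set MR = MC: 56 − 0.06q = 16.75 + 0.1q → q_m = 245.3125.
Price p_m = 56 − 0.03·245.3125 = 48.6406; MC(q_m) = 16.75 + 0.1·245.3125 = 41.2813.
Competitive q* = 301.9231, so Δq = 56.6106; wedge = 48.6406 − 41.2813 = 7.3593.
Welfare loss = ½ × 56.6106 × 7.3593 = 208.31.

208.31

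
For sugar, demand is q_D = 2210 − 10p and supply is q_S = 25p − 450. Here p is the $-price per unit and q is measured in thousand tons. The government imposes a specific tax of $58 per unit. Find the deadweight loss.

$12014.29 thousand

In inverse form: demand p = 221 − 0.1q, supply p = 18 + 0.04q.
Competitive equilibrium: 221 − 0.1q = 18 + 0.04q → q* = 1450, p* = 76.
With the tax, the buyer price exceeds the seller price by 58: (221 − 0.1q) − (18 + 0.04q) = 58 → q' = 1035.7143.
Δq = 1450 − 1035.7143 = 414.2857; the wedge equals the tax, 58.
DWL = ½ × 414.2857 × 58 = $12014.29 thousand.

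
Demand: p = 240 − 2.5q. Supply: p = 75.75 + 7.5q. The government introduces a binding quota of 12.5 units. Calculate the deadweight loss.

Competitive equilibrium: 240 − 2.5q = 75.75 + 7.5q → q* = 16.425, p* = 198.9375.
At q = 12.5: demand price = 240 − 2.5·12.5 = 208.75; supply price = 75.75 + 7.5·12.5 = 169.5.
Δq = 16.425 − 12.5 = 3.925; wedge = 208.75 − 169.5 = 39.25.
DWL = ½ × 3.925 × 39.25 = 77.03.

77.03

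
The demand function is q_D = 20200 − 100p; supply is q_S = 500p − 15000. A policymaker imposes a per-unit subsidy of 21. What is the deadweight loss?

18375

In inverse form: demand p = 202 − 0.01q, supply p = 30 + 0.002q.
Competitive equilibrium: 202 − 0.01q = 30 + 0.002q → q* = 14333.3333, p* = 58.6667.
The subsidy lowers effective supply by 21: p = 9 + 0.002q.
New quantity: 202 − 0.01q = 9 + 0.002q → q' = 16083.3333.
Overproduction Δq = 16083.3333 − 14333.3333 = 1750; wedge = subsidy = 21.
Deadweight loss = ½ × 1750 × 21 = 18375.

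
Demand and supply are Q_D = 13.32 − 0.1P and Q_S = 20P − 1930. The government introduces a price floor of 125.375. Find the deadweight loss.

41.37

In inverse form: demand P = 133.2 − 10Q, supply P = 96.5 + 0.05Q.
Competitive equilibrium: 133.2 − 10Q = 96.5 + 0.05Q → Q* = 3.6517, P* = 96.6826.
At the floor P = 125.375, quantity demanded = (133.2 − 125.375)/10 = 0.7825.
Sellers' marginal cost at Q' = 0.7825: 96.5 + 0.05·0.7825 = 96.5391.
ΔQ = 3.6517 − 0.7825 = 2.8692; wedge = 125.375 − 96.5391 = 28.8359.
DWL = ½ × 2.8692 × 28.8359 = 41.37.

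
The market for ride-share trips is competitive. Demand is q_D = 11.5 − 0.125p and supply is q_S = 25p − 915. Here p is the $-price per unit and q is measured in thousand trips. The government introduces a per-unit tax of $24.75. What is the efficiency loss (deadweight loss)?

In inverse form: demand p = 92 − 8q, supply p = 36.6 + 0.04q.
Competitive equilibrium: 92 − 8q = 36.6 + 0.04q → q* = 6.8905, p* = 36.8756.
With the tax, the buyer price exceeds the seller price by 24.75: (92 − 8q) − (36.6 + 0.04q) = 24.75 → q' = 3.8122.
Δq = 6.8905 − 3.8122 = 3.0783; the wedge equals the tax, 24.75.
Welfare loss = ½ × 3.0783 × 24.75 = $38.09 thousand.

$38.09 thousand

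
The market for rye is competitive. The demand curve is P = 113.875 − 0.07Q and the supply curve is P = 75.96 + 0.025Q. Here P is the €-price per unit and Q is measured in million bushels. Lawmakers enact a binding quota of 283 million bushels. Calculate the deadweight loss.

Competitive equilibrium: 113.875 − 0.07Q = 75.96 + 0.025Q → Q* = 399.1053, P* = 85.9376.
At Q = 283: demand price = 113.875 − 0.07·283 = 94.065; supply price = 75.96 + 0.025·283 = 83.035.
ΔQ = 399.1053 − 283 = 116.1053; wedge = 94.065 − 83.035 = 11.03.
The triangle = ½ × 116.1053 × 11.03 = €640.32 million.

€640.32 million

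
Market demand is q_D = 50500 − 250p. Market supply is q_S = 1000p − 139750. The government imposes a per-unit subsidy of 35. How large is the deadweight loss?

In inverse form: demand p = 202 − 0.004q, supply p = 139.75 + 0.001q.
Competitive equilibrium: 202 − 0.004q = 139.75 + 0.001q → q* = 12450, p* = 152.2.
The subsidy lowers effective supply by 35: p = 104.75 + 0.001q.
New quantity: 202 − 0.004q = 104.75 + 0.001q → q' = 19450.
Overproduction Δq = 19450 − 12450 = 7000; wedge = subsidy = 35.
The triangle = ½ × 7000 × 35 = 122500.

122500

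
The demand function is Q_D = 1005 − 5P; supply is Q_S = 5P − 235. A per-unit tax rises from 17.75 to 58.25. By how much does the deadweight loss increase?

In inverse form: demand P = 201 − 0.2Q, supply P = 47 + 0.2Q.
Competitive equilibrium: 201 − 0.2Q = 47 + 0.2Q → Q* = 385, P* = 124.
For a per-unit tax t: ΔQ = t/0.4, so DWL = ½·t·(t/0.4) = t²/0.8.
At t = 17.75: DWL = 393.828. At t = 58.25: DWL = 4241.328.
Increase = 4241.328 − 393.828 = 3847.50.

3847.50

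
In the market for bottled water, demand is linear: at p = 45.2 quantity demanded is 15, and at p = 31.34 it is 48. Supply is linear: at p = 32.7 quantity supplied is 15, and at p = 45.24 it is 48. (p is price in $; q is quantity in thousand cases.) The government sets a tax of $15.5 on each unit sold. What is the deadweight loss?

Demand slope = (31.34 − 45.2)/(48 − 15) = −0.42, so p = 51.5 − 0.42q.
Supply slope = (45.24 − 32.7)/(48 − 15) = 0.38, so p = 27 + 0.38q.
Competitive equilibrium: 51.5 − 0.42q = 27 + 0.38q → q* = 30.625, p* = 38.6375.
With the tax, the buyer price exceeds the seller price by 15.5: (51.5 − 0.42q) − (27 + 0.38q) = 15.5 → q' = 11.25.
Δq = 30.625 − 11.25 = 19.375; the wedge equals the tax, 15.5.
The triangle = ½ × 19.375 × 15.5 = $150.16 thousand.

$150.16 thousand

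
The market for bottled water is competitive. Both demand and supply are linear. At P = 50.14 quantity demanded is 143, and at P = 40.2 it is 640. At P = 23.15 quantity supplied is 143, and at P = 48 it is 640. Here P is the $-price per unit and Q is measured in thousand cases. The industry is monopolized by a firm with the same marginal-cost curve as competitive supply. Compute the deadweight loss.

Demand slope = (40.2 − 50.14)/(640 − 143) = −0.02, so P = 53 − 0.02Q.
Supply slope = (48 − 23.15)/(640 − 143) = 0.05, so P = 16 + 0.05Q.
Competitive equilibrium: 53 − 0.02Q = 16 + 0.05Q → Q* = 528.5714, P* = 42.4286.
Marginal revenue: MR = 53 − 0.04Q. Set MR = MC: 53 − 0.04Q = 16 + 0.05Q → Q_m = 411.1111.
Price P_m = 53 − 0.02·411.1111 = 44.7778; MC(Q_m) = 16 + 0.05·411.1111 = 36.5556.
Competitive Q* = 528.5714, so ΔQ = 117.4603; wedge = 44.7778 − 36.5556 = 8.2222.
Welfare loss = ½ × 117.4603 × 8.2222 = $482.89 thousand.

$482.89 thousand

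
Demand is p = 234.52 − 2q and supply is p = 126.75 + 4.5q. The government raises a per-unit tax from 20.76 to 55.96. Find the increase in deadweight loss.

Competitive equilibrium: 234.52 − 2q = 126.75 + 4.5q → q* = 16.58, p* = 201.36.
For a per-unit tax t: Δq = t/6.5, so DWL = ½·t·(t/6.5) = t²/13.
At t = 20.76: DWL = 33.152. At t = 55.96: DWL = 240.886.
Increase = 240.886 − 33.152 = 207.73.

207.73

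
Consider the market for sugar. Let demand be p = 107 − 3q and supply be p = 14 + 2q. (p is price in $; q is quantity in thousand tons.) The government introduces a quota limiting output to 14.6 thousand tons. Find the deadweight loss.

Competitive equilibrium: 107 − 3q = 14 + 2q → q* = 18.6, p* = 51.2.
At q = 14.6: demand price = 107 − 3·14.6 = 63.2; supply price = 14 + 2·14.6 = 43.2.
Δq = 18.6 − 14.6 = 4; wedge = 63.2 − 43.2 = 20.
Welfare loss = ½ × 4 × 20 = $40 thousand.

$40 thousand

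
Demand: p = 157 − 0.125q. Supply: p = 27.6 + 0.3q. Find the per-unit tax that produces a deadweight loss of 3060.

Competitive equilibrium: 157 − 0.125q = 27.6 + 0.3q → q* = 304.4706, p* = 118.9412.
A tax t gives Δq = t/0.425 and wedge t, so DWL = t²/0.85.
t²/0.85 = 3060 → t² = 2601 → t = 51.

51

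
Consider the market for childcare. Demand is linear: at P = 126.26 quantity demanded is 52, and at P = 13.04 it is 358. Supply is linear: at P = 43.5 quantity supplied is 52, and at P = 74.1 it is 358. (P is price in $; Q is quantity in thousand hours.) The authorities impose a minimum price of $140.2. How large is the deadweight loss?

$10738.01 thousand

Demand slope = (13.04 − 126.26)/(358 − 52) = −0.37, so P = 145.5 − 0.37Q.
Supply slope = (74.1 − 43.5)/(358 − 52) = 0.1, so P = 38.3 + 0.1Q.
Competitive equilibrium: 145.5 − 0.37Q = 38.3 + 0.1Q → Q* = 228.08511, P* = 61.10851.
At the floor P = 140.2, quantity demanded = (145.5 − 140.2)/0.37 = 14.32432.
Sellers' marginal cost at Q' = 14.32432: 38.3 + 0.1·14.32432 = 39.73243.
ΔQ = 228.08511 − 14.32432 = 213.76079; wedge = 140.2 − 39.73243 = 100.46757.
The triangle = ½ × 213.76079 × 100.46757 = $10738.01 thousand.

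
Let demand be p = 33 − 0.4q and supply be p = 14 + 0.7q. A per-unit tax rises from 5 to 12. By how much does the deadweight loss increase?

54.09

Competitive equilibrium: 33 − 0.4q = 14 + 0.7q → q* = 17.2727, p* = 26.0909.
For a per-unit tax t: Δq = t/1.1, so DWL = ½·t·(t/1.1) = t²/2.2.
At t = 5: DWL = 11.364. At t = 12: DWL = 65.455.
Increase = 65.455 − 11.364 = 54.09.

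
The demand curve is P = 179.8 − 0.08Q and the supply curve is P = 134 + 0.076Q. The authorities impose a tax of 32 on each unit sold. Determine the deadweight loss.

3282.05

Competitive equilibrium: 179.8 − 0.08Q = 134 + 0.076Q → Q* = 293.5897, P* = 156.3128.
With the tax, the buyer price exceeds the seller price by 32: (179.8 − 0.08Q) − (134 + 0.076Q) = 32 → Q' = 88.4615.
ΔQ = 293.5897 − 88.4615 = 205.1282; the wedge equals the tax, 32.
Welfare loss = ½ × 205.1282 × 32 = 3282.05.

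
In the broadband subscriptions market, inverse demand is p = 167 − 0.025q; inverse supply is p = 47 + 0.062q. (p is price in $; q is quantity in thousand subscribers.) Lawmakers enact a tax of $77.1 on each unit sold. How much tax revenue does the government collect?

$38018.28 thousand

Competitive equilibrium: 167 − 0.025q = 47 + 0.062q → q* = 1379.31034, p* = 132.51724.
With the tax, the buyer price exceeds the seller price by 77.1: (167 − 0.025q) − (47 + 0.062q) = 77.1 → q' = 493.10345.
Tax revenue = 77.1 × 493.10345 = $38018.28 thousand.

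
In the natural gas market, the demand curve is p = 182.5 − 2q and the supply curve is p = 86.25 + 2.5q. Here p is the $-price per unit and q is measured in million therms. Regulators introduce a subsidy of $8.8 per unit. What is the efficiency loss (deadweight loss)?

$8.60 million

Competitive equilibrium: 182.5 − 2q = 86.25 + 2.5q → q* = 21.3889, p* = 139.7222.
The subsidy lowers effective supply by 8.8: p = 77.45 + 2.5q.
New quantity: 182.5 − 2q = 77.45 + 2.5q → q' = 23.3444.
Overproduction Δq = 23.3444 − 21.3889 = 1.9555; wedge = subsidy = 8.8.
DWL = ½ × 1.9555 × 8.8 = $8.60 million.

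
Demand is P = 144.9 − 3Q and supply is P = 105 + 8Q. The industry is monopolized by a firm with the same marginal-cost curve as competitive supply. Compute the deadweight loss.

Competitive equilibrium: 144.9 − 3Q = 105 + 8Q → Q* = 3.6273, P* = 134.0182.
Marginal revenue: MR = 144.9 − 6Q. Set MR = MC: 144.9 − 6Q = 105 + 8Q → Q_m = 2.85.
Price P_m = 144.9 − 3·2.85 = 136.35; MC(Q_m) = 105 + 8·2.85 = 127.8.
Competitive Q* = 3.6273, so ΔQ = 0.7773; wedge = 136.35 − 127.8 = 8.55.
Welfare loss = ½ × 0.7773 × 8.55 = 3.32.

3.32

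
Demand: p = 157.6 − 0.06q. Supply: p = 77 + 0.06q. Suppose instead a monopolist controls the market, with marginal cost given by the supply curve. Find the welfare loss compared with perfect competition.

Competitive equilibrium: 157.6 − 0.06q = 77 + 0.06q → q* = 671.6667, p* = 117.3.
Marginal revenue: MR = 157.6 − 0.12q. Set MR = MC: 157.6 − 0.12q = 77 + 0.06q → q_m = 447.7778.
Price p_m = 157.6 − 0.06·447.7778 = 130.7333; MC(q_m) = 77 + 0.06·447.7778 = 103.8667.
Competitive q* = 671.6667, so Δq = 223.8889; wedge = 130.7333 − 103.8667 = 26.8666.
Deadweight loss = ½ × 223.8889 × 26.8666 = 3007.57.

3007.57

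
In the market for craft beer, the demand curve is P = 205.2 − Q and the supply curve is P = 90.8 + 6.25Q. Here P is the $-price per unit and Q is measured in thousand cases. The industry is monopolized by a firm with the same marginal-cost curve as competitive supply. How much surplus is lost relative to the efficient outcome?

$13.26 thousand

Competitive equilibrium: 205.2 − Q = 90.8 + 6.25Q → Q* = 15.7793, P* = 189.4207.
Marginal revenue: MR = 205.2 − 2Q. Set MR = MC: 205.2 − 2Q = 90.8 + 6.25Q → Q_m = 13.8667.
Price P_m = 205.2 − 1·13.8667 = 191.3333; MC(Q_m) = 90.8 + 6.25·13.8667 = 177.4669.
Competitive Q* = 15.7793, so ΔQ = 1.9126; wedge = 191.3333 − 177.4669 = 13.8664.
DWL = ½ × 1.9126 × 13.8664 = $13.26 thousand.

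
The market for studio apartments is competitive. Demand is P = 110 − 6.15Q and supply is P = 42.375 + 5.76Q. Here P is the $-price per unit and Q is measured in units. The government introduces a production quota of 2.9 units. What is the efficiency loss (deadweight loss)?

Competitive equilibrium: 110 − 6.15Q = 42.375 + 5.76Q → Q* = 5.678, P* = 75.0803.
At Q = 2.9: demand price = 110 − 6.15·2.9 = 92.165; supply price = 42.375 + 5.76·2.9 = 59.079.
ΔQ = 5.678 − 2.9 = 2.778; wedge = 92.165 − 59.079 = 33.086.
Welfare loss = ½ × 2.778 × 33.086 = $45.96.

$45.96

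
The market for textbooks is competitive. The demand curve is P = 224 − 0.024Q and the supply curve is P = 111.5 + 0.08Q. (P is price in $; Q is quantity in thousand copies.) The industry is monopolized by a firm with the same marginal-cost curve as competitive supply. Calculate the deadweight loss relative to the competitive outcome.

Competitive equilibrium: 224 − 0.024Q = 111.5 + 0.08Q → Q* = 1081.7308, P* = 198.0385.
Marginal revenue: MR = 224 − 0.048Q. Set MR = MC: 224 − 0.048Q = 111.5 + 0.08Q → Q_m = 878.9063.
Price P_m = 224 − 0.024·878.9063 = 202.9062; MC(Q_m) = 111.5 + 0.08·878.9063 = 181.8125.
Competitive Q* = 1081.7308, so ΔQ = 202.8245; wedge = 202.9062 − 181.8125 = 21.0937.
DWL = ½ × 202.8245 × 21.0937 = $2139.16 thousand.

$2139.16 thousand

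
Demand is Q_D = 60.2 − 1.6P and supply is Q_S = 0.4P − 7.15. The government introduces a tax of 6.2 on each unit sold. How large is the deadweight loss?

6.15

In inverse form: demand P = 37.625 − 0.625Q, supply P = 17.875 + 2.5Q.
Competitive equilibrium: 37.625 − 0.625Q = 17.875 + 2.5Q → Q* = 6.32, P* = 33.675.
With the tax, the buyer price exceeds the seller price by 6.2: (37.625 − 0.625Q) − (17.875 + 2.5Q) = 6.2 → Q' = 4.336.
ΔQ = 6.32 − 4.336 = 1.984; the wedge equals the tax, 6.2.
The triangle = ½ × 1.984 × 6.2 = 6.15.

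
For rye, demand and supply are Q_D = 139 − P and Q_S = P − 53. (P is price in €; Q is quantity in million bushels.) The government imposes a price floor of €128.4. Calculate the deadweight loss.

In inverse form: demand P = 139 − Q, supply P = 53 + Q.
Competitive equilibrium: 139 − Q = 53 + Q → Q* = 43, P* = 96.
At the floor P = 128.4, quantity demanded = (139 − 128.4)/1 = 10.6.
Sellers' marginal cost at Q' = 10.6: 53 + 1·10.6 = 63.6.
ΔQ = 43 − 10.6 = 32.4; wedge = 128.4 − 63.6 = 64.8.
DWL = ½ × 32.4 × 64.8 = €1049.76 million.

€1049.76 million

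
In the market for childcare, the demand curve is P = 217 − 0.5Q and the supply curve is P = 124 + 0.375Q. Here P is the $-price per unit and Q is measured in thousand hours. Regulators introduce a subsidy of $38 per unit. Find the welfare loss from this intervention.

Competitive equilibrium: 217 − 0.5Q = 124 + 0.375Q → Q* = 106.2857, P* = 163.8571.
The subsidy lowers effective supply by 38: P = 86 + 0.375Q.
New quantity: 217 − 0.5Q = 86 + 0.375Q → Q' = 149.7143.
Overproduction ΔQ = 149.7143 − 106.2857 = 43.4286; wedge = subsidy = 38.
Deadweight loss = ½ × 43.4286 × 38 = $825.14 thousand.

$825.14 thousand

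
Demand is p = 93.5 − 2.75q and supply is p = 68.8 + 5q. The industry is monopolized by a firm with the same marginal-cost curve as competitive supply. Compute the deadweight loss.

2.70

Competitive equilibrium: 93.5 − 2.75q = 68.8 + 5q → q* = 3.1871, p* = 84.7355.
Marginal revenue: MR = 93.5 − 5.5q. Set MR = MC: 93.5 − 5.5q = 68.8 + 5q → q_m = 2.3524.
Price p_m = 93.5 − 2.75·2.3524 = 87.0309; MC(q_m) = 68.8 + 5·2.3524 = 80.562.
Competitive q* = 3.1871, so Δq = 0.8347; wedge = 87.0309 − 80.562 = 6.4689.
The triangle = ½ × 0.8347 × 6.4689 = 2.70.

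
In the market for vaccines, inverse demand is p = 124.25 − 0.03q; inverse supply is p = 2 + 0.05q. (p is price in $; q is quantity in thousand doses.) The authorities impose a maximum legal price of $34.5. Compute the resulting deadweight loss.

$30844.14 thousand

Competitive equilibrium: 124.25 − 0.03q = 2 + 0.05q → q* = 1528.125, p* = 78.4063.
At the ceiling p = 34.5, quantity supplied = (34.5 − 2)/0.05 = 650.
Willingness to pay at q' = 650: 124.25 − 0.03·650 = 104.75.
Δq = 1528.125 − 650 = 878.125; wedge = 104.75 − 34.5 = 70.25.
Welfare loss = ½ × 878.125 × 70.25 = $30844.14 thousand.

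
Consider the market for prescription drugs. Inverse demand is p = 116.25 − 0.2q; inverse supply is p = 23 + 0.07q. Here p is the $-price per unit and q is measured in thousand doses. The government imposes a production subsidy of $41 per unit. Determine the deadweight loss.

$3112.96 thousand

Competitive equilibrium: 116.25 − 0.2q = 23 + 0.07q → q* = 345.3704, p* = 47.1759.
The subsidy lowers effective supply by 41: p = 0.07q − 18.
New quantity: 116.25 − 0.2q = 0.07q − 18 → q' = 497.2222.
Overproduction Δq = 497.2222 − 345.3704 = 151.8518; wedge = subsidy = 41.
DWL = ½ × 151.8518 × 41 = $3112.96 thousand.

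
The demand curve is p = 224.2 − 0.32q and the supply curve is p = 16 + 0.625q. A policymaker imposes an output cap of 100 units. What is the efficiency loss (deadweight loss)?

6840.05

Competitive equilibrium: 224.2 − 0.32q = 16 + 0.625q → q* = 220.3175, p* = 153.6984.
At q = 100: demand price = 224.2 − 0.32·100 = 192.2; supply price = 16 + 0.625·100 = 78.5.
Δq = 220.3175 − 100 = 120.3175; wedge = 192.2 − 78.5 = 113.7.
Welfare loss = ½ × 120.3175 × 113.7 = 6840.05.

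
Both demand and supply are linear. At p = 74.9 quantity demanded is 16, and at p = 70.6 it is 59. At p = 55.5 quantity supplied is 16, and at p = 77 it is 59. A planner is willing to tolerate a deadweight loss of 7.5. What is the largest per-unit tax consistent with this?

Demand slope = (70.6 − 74.9)/(59 − 16) = −0.1, so p = 76.5 − 0.1q.
Supply slope = (77 − 55.5)/(59 − 16) = 0.5, so p = 47.5 + 0.5q.
Competitive equilibrium: 76.5 − 0.1q = 47.5 + 0.5q → q* = 48.3333, p* = 71.6667.
A tax t gives Δq = t/0.6 and wedge t, so DWL = t²/1.2.
t²/1.2 = 7.5 → t² = 9 → t = 3.

3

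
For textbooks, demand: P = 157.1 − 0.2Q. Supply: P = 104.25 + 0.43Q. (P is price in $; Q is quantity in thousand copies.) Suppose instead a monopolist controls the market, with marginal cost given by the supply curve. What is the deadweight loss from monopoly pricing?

$128.71 thousand

Competitive equilibrium: 157.1 − 0.2Q = 104.25 + 0.43Q → Q* = 83.8889, P* = 140.3222.
Marginal revenue: MR = 157.1 − 0.4Q. Set MR = MC: 157.1 − 0.4Q = 104.25 + 0.43Q → Q_m = 63.6747.
Price P_m = 157.1 − 0.2·63.6747 = 144.3651; MC(Q_m) = 104.25 + 0.43·63.6747 = 131.6301.
Competitive Q* = 83.8889, so ΔQ = 20.2142; wedge = 144.3651 − 131.6301 = 12.735.
Deadweight loss = ½ × 20.2142 × 12.735 = $128.71 thousand.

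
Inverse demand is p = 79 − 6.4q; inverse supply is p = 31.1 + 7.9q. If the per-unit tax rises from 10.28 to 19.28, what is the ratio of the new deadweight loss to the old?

Competitive equilibrium: 79 − 6.4q = 31.1 + 7.9q → q* = 3.3497, p* = 57.5622.
For a per-unit tax t: Δq = t/14.3, so DWL = ½·t·(t/14.3) = t²/28.6.
At t = 10.28: DWL = 3.695. At t = 19.28: DWL = 12.997.
Ratio = (19.28/10.28)² = 3.517.

3.517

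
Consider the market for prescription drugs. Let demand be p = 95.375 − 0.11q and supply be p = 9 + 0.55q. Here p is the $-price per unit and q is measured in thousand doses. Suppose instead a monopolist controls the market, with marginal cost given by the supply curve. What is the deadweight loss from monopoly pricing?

Competitive equilibrium: 95.375 − 0.11q = 9 + 0.55q → q* = 130.8712, p* = 80.9792.
Marginal revenue: MR = 95.375 − 0.22q. Set MR = MC: 95.375 − 0.22q = 9 + 0.55q → q_m = 112.1753.
Price p_m = 95.375 − 0.11·112.1753 = 83.0357; MC(q_m) = 9 + 0.55·112.1753 = 70.6964.
Competitive q* = 130.8712, so Δq = 18.6959; wedge = 83.0357 − 70.6964 = 12.3393.
The triangle = ½ × 18.6959 × 12.3393 = $115.35 thousand.

$115.35 thousand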